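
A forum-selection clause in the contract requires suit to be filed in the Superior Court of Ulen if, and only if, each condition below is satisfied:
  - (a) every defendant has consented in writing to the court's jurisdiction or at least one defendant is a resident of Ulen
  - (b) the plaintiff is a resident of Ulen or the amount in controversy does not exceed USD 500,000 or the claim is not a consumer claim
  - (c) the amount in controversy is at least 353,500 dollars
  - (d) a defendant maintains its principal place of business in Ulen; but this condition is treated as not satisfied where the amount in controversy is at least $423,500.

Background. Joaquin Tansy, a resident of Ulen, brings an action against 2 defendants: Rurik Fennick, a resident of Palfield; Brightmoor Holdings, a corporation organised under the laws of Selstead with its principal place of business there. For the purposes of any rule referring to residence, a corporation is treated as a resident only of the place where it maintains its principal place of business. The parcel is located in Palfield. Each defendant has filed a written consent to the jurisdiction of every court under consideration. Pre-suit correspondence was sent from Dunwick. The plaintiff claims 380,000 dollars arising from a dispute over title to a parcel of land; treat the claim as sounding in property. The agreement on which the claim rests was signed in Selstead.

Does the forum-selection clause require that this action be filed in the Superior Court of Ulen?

No

The Superior Court of Ulen:
  (a) Every defendant has filed written consent, so one alternative holds. Satisfied.
  (b) The plaintiff resides in Ulen — that alternative is enough. Condition met.
  (c) The amount in controversy is $380,000, which meets the USD 353,500 floor. Condition met.
  (d) The corporate defendant(s) have their principal place of business in Selstead, not Ulen. Fails.
  → Forum clause is not triggered.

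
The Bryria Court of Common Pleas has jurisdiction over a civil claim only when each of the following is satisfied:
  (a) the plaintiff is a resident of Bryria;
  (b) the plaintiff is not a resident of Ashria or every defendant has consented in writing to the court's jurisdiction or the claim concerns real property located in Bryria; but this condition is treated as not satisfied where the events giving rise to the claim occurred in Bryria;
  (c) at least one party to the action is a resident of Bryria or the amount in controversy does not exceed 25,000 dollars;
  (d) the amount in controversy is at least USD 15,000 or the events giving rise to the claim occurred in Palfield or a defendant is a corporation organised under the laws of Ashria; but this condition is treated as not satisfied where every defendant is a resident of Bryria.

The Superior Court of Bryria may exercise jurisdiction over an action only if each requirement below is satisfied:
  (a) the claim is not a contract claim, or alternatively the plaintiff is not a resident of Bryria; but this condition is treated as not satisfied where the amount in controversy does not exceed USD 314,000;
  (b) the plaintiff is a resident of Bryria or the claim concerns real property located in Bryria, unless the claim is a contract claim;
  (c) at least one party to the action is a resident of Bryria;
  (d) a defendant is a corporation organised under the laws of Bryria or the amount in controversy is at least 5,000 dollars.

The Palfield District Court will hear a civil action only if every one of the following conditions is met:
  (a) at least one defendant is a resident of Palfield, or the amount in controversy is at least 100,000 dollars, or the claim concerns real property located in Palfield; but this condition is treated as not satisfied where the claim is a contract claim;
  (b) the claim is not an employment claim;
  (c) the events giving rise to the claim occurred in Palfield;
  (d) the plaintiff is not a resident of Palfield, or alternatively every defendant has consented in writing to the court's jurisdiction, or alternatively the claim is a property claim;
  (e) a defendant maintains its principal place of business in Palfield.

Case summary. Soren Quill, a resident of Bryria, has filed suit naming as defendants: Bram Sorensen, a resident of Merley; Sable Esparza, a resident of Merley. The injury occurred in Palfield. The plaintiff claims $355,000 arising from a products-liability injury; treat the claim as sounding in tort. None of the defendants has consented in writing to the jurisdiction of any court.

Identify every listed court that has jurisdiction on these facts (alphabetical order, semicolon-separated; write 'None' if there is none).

The Bryria Court of Common Pleas:
  (a) The plaintiff resides in Bryria. Met.
  (b) The plaintiff resides in Bryria, which is not Ashria, which satisfies one of the alternatives. The exception is not triggered, since the operative events occurred in Palfield, not Bryria. Satisfied.
  (c) Soren Quill resides in Bryria, so one alternative holds. Met.
  (d) The amount in controversy is USD 355,000, which meets the 15,000 dollars floor — that alternative is enough. And the carve-out is inapplicable — the defendants reside as follows — Bram Sorensen in Merley, Sable Esparza in Merley — not all in Bryria. Met.
  → The court has jurisdiction.
The Superior Court of Bryria:
  (a) The claim is a tort claim, not a contract claim, which satisfies one of the alternatives. The exception is not triggered, since the amount in controversy is USD 355,000, above the USD 314,000 ceiling. Satisfied.
  (b) The plaintiff resides in Bryria, which satisfies one of the alternatives. Met.
  (c) Soren Quill resides in Bryria. Condition met.
  (d) The amount in controversy is USD 355,000, which meets the USD 5,000 floor, so this disjunct is met. Met.
  → Every requirement is satisfied — jurisdiction.
The Palfield District Court:
  (a) The amount in controversy is $355,000, which meets the $100,000 floor, which satisfies one of the alternatives. The carve-out does not apply: the claim is a tort claim, not a contract claim. Condition met.
  (b) The claim is a tort claim, not an employment claim. Met.
  (c) The operative events occurred in Palfield. Met.
  (d) The plaintiff resides in Bryria, which is not Palfield, which satisfies one of the alternatives. Condition met.
  (e) No defendant is a corporation. Not satisfied.
  → Not every requirement is met — no jurisdiction.

the Bryria Court of Common Pleas; the Superior Court of Bryria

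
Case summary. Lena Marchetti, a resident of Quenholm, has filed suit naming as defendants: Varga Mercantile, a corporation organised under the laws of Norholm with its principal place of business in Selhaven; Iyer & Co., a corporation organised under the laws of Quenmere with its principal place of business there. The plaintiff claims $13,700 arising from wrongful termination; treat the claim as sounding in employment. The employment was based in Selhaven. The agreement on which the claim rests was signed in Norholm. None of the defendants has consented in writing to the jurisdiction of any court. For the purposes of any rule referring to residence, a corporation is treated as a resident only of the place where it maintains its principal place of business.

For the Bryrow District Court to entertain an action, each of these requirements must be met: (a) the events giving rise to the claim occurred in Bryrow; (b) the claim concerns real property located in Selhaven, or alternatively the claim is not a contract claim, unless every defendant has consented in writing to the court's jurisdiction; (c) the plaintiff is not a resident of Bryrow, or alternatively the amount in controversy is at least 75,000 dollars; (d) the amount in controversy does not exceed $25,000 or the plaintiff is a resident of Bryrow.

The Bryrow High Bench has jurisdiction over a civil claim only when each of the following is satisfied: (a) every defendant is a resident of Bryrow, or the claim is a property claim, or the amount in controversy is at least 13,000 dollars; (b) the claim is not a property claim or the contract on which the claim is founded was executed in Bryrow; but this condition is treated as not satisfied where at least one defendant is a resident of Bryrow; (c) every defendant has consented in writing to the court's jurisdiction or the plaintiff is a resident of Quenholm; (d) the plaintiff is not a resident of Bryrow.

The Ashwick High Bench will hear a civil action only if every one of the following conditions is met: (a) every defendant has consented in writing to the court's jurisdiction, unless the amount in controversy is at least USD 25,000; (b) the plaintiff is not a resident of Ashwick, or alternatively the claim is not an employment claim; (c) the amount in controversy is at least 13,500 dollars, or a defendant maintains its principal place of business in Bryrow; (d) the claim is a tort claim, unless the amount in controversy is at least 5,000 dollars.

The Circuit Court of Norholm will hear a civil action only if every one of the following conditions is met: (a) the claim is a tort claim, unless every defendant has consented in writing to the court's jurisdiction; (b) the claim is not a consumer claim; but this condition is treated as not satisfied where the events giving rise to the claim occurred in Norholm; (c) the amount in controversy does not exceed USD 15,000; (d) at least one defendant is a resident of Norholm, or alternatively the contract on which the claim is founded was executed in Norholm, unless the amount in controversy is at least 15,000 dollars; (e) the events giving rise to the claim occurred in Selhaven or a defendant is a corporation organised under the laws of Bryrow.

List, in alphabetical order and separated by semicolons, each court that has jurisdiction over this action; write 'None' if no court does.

The Bryrow District Court:
  (a) The operative events occurred in Selhaven, not Bryrow. Fails.
  (b) The claim is an employment claim, not a contract claim, which satisfies one of the alternatives. Satisfied.
  (c) The plaintiff resides in Quenholm, which is not Bryrow — that alternative is enough. Met.
  (d) The amount in controversy is 13,700 dollars, within the USD 25,000 ceiling — that alternative is enough. Condition met.
  → At least one condition fails; no jurisdiction.
The Bryrow High Bench:
  (a) The amount in controversy is 13,700 dollars, which meets the $13,000 floor, so this disjunct is met. Condition met.
  (b) The claim is an employment claim, not a property claim, which satisfies one of the alternatives. And the carve-out is inapplicable — no defendant resides in Bryrow (they reside in Selhaven, Quenmere). Met.
  (c) The plaintiff resides in Quenholm, so one alternative holds. Condition met.
  (d) The plaintiff resides in Quenholm, which is not Bryrow. Satisfied.
  → Jurisdiction lies.
The Ashwick High Bench:
  (a) No such written consent has been filed. The proviso offers no rescue either, since the amount in controversy is $13,700, below the 25,000 dollars floor. Fails.
  (b) The plaintiff resides in Quenholm, which is not Ashwick, so one alternative holds. Satisfied.
  (c) The amount in controversy is USD 13,700, which meets the USD 13,500 floor, so one alternative holds. Met.
  (d) The claim is an employment claim, not a tort claim. However, the amount in controversy is USD 13,700, which meets the USD 5,000 floor, so the 'unless' proviso supplies this condition. Condition met.
  → At least one condition fails; no jurisdiction.
The Circuit Court of Norholm:
  (a) The claim is an employment claim, not a tort claim. And no such written consent has been filed, so the proviso does not save it. Condition not met.
  (b) The claim is an employment claim, not a consumer claim. The exception is not triggered, since the operative events occurred in Selhaven, not Norholm. Met.
  (c) The amount in controversy is $13,700, within the 15,000 dollars ceiling. Met.
  (d) The contract was executed in Norholm, so one alternative holds. Condition met.
  (e) The operative events occurred in Selhaven, so this disjunct is met. Satisfied.
  → Not every requirement is met — no jurisdiction.

the Bryrow High Bench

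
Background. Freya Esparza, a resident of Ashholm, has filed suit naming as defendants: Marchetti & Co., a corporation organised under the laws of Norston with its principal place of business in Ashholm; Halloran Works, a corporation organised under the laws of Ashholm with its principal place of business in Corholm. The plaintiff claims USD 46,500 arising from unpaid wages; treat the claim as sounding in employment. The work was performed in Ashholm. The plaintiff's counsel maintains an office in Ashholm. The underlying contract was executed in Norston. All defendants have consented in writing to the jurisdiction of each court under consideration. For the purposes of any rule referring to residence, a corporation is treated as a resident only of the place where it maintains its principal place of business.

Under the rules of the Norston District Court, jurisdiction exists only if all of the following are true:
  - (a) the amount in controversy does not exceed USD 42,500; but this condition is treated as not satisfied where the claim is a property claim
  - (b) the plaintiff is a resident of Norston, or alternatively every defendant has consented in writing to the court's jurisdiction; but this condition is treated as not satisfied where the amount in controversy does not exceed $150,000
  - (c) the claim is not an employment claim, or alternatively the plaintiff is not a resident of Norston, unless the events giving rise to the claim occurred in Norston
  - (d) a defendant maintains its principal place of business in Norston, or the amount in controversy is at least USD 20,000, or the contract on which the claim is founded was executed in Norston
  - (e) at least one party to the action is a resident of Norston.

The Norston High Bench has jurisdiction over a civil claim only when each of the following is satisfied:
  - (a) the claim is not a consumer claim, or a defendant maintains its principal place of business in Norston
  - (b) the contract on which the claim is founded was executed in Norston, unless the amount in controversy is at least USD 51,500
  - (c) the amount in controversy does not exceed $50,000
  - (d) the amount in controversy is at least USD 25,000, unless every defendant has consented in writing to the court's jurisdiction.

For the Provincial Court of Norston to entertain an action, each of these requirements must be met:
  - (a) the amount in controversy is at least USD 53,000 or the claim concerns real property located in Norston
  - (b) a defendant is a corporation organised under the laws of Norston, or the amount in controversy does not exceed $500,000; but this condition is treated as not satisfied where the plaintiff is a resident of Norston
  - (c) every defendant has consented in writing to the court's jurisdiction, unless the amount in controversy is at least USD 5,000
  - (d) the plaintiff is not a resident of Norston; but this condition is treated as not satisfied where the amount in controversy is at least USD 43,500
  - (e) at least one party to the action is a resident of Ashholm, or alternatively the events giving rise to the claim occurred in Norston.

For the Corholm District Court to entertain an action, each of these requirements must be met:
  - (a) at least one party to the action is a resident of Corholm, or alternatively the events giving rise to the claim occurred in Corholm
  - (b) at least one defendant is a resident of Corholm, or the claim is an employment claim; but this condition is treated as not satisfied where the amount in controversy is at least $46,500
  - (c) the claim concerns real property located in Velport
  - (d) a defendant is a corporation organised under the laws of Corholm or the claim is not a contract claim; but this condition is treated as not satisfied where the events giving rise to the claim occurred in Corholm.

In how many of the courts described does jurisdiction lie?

The Norston District Court:
  (a) The amount in controversy is USD 46,500, above the $42,500 ceiling. Not satisfied.
  (b) Every defendant has filed written consent, which satisfies one of the alternatives. However, the amount in controversy is 46,500 dollars, within the USD 150,000 ceiling, which falls within the stated exception and so defeats the condition. Condition not met.
  (c) The plaintiff resides in Ashholm, which is not Norston — that alternative is enough. Condition met.
  (d) The amount in controversy is $46,500, which meets the USD 20,000 floor, which satisfies one of the alternatives. Satisfied.
  (e) No party resides in Norston. Fails.
  → The court lacks jurisdiction.
The Norston High Bench:
  (a) The claim is an employment claim, not a consumer claim — that alternative is enough. Condition met.
  (b) The contract was executed in Norston. Satisfied.
  (c) The amount in controversy is 46,500 dollars, within the 50,000 dollars ceiling. Condition met.
  (d) The amount in controversy is $46,500, which meets the $25,000 floor. Met.
  → Jurisdiction lies.
The Provincial Court of Norston:
  (a) The amount in controversy is $46,500, below the $53,000 floor; the claim does not concern real property — every alternative fails. Not met.
  (b) Marchetti & Co. is organised under the laws of Norston, which satisfies one of the alternatives. And the carve-out is inapplicable — the plaintiff resides in Ashholm, not Norston. Condition met.
  (c) Every defendant has filed written consent. Condition met.
  (d) The plaintiff resides in Ashholm, which is not Norston. But the amount in controversy is USD 46,500, which meets the 43,500 dollars floor, triggering the carve-out and defeating this condition. Fails.
  (e) Freya Esparza resides in Ashholm, so this disjunct is met. Condition met.
  → The court lacks jurisdiction.
The Corholm District Court:
  (a) Halloran Works resides in Corholm, so this disjunct is met. Met.
  (b) Halloran Works resides in Corholm, which satisfies one of the alternatives. But the amount in controversy is 46,500 dollars, which meets the 46,500 dollars floor, triggering the carve-out and defeating this condition. Condition not met.
  (c) The claim does not concern real property. Fails.
  (d) The claim is an employment claim, not a contract claim, so one alternative holds. The exception is not triggered, since the operative events occurred in Ashholm, not Corholm. Satisfied.
  → At least one condition fails; no jurisdiction.
Courts with jurisdiction: the Norston High Bench — 1 in total.

1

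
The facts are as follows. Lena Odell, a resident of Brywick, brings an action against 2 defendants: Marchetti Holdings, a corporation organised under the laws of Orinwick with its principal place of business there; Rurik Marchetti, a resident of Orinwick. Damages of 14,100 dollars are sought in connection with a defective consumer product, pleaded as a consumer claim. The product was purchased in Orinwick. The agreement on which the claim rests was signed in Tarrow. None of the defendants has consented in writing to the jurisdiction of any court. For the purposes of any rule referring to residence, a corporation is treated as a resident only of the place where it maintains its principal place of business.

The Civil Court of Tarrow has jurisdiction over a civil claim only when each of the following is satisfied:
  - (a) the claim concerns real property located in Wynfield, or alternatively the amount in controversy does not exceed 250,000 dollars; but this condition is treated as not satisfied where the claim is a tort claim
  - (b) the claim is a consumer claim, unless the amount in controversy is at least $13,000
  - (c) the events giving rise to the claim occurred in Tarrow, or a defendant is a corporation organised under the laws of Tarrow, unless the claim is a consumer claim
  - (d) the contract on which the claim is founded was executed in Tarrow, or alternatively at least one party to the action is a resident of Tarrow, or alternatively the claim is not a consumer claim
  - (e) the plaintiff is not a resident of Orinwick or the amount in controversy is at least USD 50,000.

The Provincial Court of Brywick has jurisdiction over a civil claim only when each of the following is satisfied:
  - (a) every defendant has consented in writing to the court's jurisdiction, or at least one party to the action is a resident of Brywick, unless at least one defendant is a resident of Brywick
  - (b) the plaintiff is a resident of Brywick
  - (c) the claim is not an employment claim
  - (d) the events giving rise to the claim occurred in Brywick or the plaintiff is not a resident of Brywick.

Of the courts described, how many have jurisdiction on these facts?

The Civil Court of Tarrow:
  (a) The amount in controversy is $14,100, within the 250,000 dollars ceiling — that alternative is enough. The exception is not triggered, since the claim is a consumer claim, not a tort claim. Satisfied.
  (b) The claim is a consumer claim. Condition met.
  (c) The operative events occurred in Orinwick, not Tarrow; the corporate defendant(s) are organised in Orinwick, not Tarrow — none of the alternatives is met. However, the claim is a consumer claim, so the 'unless' proviso supplies this condition. Met.
  (d) The contract was executed in Tarrow, so this disjunct is met. Condition met.
  (e) The plaintiff resides in Brywick, which is not Orinwick, so this disjunct is met. Met.
  → The court has jurisdiction.
The Provincial Court of Brywick:
  (a) Lena Odell resides in Brywick, so this disjunct is met. Satisfied.
  (b) The plaintiff resides in Brywick. Condition met.
  (c) The claim is a consumer claim, not an employment claim. Met.
  (d) The operative events occurred in Orinwick, not Brywick; the plaintiff resides in Brywick — none of the alternatives is met. Not satisfied.
  → Not every requirement is met — no jurisdiction.
Courts with jurisdiction: the Civil Court of Tarrow — 1 in total.

1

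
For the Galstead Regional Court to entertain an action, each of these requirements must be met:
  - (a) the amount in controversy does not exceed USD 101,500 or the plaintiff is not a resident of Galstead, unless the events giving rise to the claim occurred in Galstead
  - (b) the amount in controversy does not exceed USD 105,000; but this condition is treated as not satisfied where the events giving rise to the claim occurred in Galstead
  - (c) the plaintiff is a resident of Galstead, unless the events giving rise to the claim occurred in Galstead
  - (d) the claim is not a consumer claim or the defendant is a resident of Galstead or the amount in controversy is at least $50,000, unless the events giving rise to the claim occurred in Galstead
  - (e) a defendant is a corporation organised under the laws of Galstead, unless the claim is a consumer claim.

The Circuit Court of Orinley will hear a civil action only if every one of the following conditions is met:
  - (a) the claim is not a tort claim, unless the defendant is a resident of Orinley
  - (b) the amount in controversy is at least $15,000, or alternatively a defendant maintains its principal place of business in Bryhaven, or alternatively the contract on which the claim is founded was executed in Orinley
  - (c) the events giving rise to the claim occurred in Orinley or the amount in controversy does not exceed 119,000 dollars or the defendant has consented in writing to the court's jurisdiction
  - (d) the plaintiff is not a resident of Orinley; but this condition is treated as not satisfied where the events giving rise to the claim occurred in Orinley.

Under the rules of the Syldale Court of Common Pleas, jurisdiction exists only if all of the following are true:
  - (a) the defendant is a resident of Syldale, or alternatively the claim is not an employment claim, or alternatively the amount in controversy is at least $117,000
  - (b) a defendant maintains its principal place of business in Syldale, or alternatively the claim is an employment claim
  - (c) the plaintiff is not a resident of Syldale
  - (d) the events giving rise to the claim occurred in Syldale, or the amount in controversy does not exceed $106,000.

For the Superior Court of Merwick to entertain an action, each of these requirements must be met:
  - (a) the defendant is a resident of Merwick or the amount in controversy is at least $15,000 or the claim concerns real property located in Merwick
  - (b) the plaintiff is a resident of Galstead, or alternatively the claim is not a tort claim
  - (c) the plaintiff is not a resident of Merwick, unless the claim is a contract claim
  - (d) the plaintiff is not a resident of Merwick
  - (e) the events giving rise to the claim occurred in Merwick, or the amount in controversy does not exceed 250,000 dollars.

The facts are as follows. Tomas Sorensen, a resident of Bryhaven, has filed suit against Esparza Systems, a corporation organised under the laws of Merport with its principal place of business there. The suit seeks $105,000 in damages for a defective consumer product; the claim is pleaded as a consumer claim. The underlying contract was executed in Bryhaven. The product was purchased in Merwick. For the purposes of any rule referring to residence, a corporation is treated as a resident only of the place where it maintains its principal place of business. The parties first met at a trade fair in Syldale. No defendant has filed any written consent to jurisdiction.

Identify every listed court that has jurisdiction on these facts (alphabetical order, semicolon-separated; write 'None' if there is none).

The Galstead Regional Court:
  (a) The plaintiff resides in Bryhaven, which is not Galstead, so this disjunct is met. Condition met.
  (b) The amount in controversy is 105,000 dollars, within the $105,000 ceiling. The carve-out does not apply: the operative events occurred in Merwick, not Galstead. Condition met.
  (c) The plaintiff resides in Bryhaven, not Galstead. The proviso offers no rescue either, since the operative events occurred in Merwick, not Galstead. Not met.
  (d) The amount in controversy is 105,000 dollars, which meets the 50,000 dollars floor, so one alternative holds. Satisfied.
  (e) The corporate defendant(s) are organised in Merport, not Galstead. However, the claim is a consumer claim, so the 'unless' proviso supplies this condition. Condition met.
  → At least one condition fails; no jurisdiction.
The Circuit Court of Orinley:
  (a) The claim is a consumer claim, not a tort claim. Condition met.
  (b) The amount in controversy is 105,000 dollars, which meets the 15,000 dollars floor, so this disjunct is met. Met.
  (c) The amount in controversy is 105,000 dollars, within the USD 119,000 ceiling — that alternative is enough. Met.
  (d) The plaintiff resides in Bryhaven, which is not Orinley. The carve-out does not apply: the operative events occurred in Merwick, not Orinley. Condition met.
  → All conditions met; jurisdiction exists.
The Syldale Court of Common Pleas:
  (a) The claim is a consumer claim, not an employment claim, so one alternative holds. Condition met.
  (b) The corporate defendant(s) have their principal place of business in Merport, not Syldale; the claim is a consumer claim, not an employment claim — no alternative holds. Condition not met.
  (c) The plaintiff resides in Bryhaven, which is not Syldale. Condition met.
  (d) The amount in controversy is USD 105,000, within the 106,000 dollars ceiling, so one alternative holds. Condition met.
  → At least one condition fails; no jurisdiction.
The Superior Court of Merwick:
  (a) The amount in controversy is USD 105,000, which meets the USD 15,000 floor, so this disjunct is met. Satisfied.
  (b) The claim is a consumer claim, not a tort claim, which satisfies one of the alternatives. Satisfied.
  (c) The plaintiff resides in Bryhaven, which is not Merwick. Satisfied.
  (d) The plaintiff resides in Bryhaven, which is not Merwick. Condition met.
  (e) The operative events occurred in Merwick, so one alternative holds. Condition met.
  → The court has jurisdiction.

the Circuit Court of Orinley; the Superior Court of Merwick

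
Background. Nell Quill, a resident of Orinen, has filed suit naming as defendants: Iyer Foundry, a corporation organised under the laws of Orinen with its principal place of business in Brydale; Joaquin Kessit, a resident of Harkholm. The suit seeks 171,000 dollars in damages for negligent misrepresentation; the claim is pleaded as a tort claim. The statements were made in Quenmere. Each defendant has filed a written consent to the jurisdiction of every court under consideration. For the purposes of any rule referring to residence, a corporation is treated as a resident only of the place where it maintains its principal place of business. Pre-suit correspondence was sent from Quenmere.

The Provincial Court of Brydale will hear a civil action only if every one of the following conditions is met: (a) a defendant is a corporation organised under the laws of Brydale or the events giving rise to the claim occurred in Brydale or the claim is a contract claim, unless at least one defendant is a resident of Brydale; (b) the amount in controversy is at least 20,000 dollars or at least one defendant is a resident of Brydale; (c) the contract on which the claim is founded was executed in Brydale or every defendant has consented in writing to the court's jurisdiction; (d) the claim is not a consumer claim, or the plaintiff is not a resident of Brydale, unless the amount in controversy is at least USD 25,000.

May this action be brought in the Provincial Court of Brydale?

Yes

The Provincial Court of Brydale:
  (a) The corporate defendant(s) are organised in Orinen, not Brydale; the operative events occurred in Quenmere, not Brydale; the claim is a tort claim, not a contract claim — none of the alternatives is met. But Iyer Foundry resides in Brydale, and the 'unless' clause therefore excuses the requirement. Satisfied.
  (b) The amount in controversy is 171,000 dollars, which meets the USD 20,000 floor — that alternative is enough. Met.
  (c) Every defendant has filed written consent, so one alternative holds. Met.
  (d) The claim is a tort claim, not a consumer claim, which satisfies one of the alternatives. Condition met.
  → Every requirement is satisfied — jurisdiction.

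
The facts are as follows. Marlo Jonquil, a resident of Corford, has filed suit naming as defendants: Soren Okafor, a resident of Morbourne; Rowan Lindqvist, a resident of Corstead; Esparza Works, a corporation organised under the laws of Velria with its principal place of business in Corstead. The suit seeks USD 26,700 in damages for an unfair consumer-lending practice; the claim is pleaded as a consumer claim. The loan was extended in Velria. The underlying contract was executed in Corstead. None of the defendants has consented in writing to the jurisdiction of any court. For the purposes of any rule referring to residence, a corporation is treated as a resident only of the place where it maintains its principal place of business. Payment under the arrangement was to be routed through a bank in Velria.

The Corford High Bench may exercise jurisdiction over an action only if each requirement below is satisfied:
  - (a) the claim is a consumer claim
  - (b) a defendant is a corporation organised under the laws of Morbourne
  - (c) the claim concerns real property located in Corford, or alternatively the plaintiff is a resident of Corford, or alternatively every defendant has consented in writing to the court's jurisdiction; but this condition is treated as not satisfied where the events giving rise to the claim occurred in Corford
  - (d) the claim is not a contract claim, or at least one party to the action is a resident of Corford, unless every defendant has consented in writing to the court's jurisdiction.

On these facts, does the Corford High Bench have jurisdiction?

No

The Corford High Bench:
  (a) The claim is a consumer claim. Satisfied.
  (b) The corporate defendant(s) are organised in Velria, not Morbourne. Not met.
  (c) The plaintiff resides in Corford, so one alternative holds. The exception is not triggered, since the operative events occurred in Velria, not Corford. Met.
  (d) The claim is a consumer claim, not a contract claim, so this disjunct is met. Satisfied.
  → At least one condition fails; no jurisdiction.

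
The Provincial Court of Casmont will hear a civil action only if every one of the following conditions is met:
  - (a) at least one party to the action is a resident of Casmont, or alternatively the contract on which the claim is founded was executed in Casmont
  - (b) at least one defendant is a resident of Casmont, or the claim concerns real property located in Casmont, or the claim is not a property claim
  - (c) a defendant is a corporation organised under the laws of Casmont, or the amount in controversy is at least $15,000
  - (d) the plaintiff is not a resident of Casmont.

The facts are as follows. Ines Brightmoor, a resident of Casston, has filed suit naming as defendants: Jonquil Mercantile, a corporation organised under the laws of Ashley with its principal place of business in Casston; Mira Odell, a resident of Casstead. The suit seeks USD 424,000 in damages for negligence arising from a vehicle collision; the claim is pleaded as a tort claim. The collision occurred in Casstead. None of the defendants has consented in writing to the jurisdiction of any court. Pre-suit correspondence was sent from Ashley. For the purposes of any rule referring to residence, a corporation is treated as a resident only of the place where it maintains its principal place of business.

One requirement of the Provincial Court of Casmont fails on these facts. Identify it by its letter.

The Provincial Court of Casmont:
  (a) No party resides in Casmont; no contract (and hence no place of execution) is alleged — every alternative fails. Not met.
  (b) The claim is a tort claim, not a property claim, so one alternative holds. Condition met.
  (c) The amount in controversy is USD 424,000, which meets the 15,000 dollars floor, which satisfies one of the alternatives. Met.
  (d) The plaintiff resides in Casston, which is not Casmont. Condition met.
Only condition (a) fails.

(a)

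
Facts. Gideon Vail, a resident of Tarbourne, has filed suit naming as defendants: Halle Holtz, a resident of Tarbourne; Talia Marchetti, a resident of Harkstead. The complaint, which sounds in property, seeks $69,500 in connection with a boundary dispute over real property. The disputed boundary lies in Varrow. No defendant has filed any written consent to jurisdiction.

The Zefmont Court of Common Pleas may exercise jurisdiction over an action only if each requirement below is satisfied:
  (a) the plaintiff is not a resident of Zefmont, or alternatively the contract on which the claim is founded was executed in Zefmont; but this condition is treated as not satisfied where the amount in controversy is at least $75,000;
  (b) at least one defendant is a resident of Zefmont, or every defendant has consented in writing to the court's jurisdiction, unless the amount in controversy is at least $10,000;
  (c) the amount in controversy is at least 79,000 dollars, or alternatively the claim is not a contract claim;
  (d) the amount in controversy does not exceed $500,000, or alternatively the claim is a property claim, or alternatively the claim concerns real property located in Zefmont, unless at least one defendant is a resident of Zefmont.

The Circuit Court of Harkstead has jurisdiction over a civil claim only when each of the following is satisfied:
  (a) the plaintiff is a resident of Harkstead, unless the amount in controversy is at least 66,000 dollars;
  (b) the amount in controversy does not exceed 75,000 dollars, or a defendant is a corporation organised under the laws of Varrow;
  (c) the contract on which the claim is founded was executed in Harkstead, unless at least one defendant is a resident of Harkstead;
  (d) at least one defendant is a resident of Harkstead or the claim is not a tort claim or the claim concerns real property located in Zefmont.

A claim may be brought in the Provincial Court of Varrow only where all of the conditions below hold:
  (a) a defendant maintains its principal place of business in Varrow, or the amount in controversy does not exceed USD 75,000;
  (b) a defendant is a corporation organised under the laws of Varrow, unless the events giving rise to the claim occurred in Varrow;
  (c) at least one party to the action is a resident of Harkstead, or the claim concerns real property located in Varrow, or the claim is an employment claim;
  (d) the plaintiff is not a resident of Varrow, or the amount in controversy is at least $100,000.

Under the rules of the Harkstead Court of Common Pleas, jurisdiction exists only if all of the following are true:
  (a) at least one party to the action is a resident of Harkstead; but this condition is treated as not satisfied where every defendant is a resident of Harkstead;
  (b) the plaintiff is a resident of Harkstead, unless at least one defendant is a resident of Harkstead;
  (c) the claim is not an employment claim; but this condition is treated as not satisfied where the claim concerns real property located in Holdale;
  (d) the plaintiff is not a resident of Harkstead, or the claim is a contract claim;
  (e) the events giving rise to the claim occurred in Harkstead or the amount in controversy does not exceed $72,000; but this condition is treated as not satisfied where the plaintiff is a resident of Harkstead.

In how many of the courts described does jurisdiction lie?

4

The Zefmont Court of Common Pleas:
  (a) The plaintiff resides in Tarbourne, which is not Zefmont — that alternative is enough. And the carve-out is inapplicable — the amount in controversy is USD 69,500, below the $75,000 floor. Satisfied.
  (b) No defendant resides in Zefmont (they reside in Tarbourne, Harkstead); no such written consent has been filed — no alternative holds. However, the amount in controversy is 69,500 dollars, which meets the 10,000 dollars floor, so the 'unless' proviso supplies this condition. Condition met.
  (c) The claim is a property claim, not a contract claim, so this disjunct is met. Satisfied.
  (d) The amount in controversy is USD 69,500, within the $500,000 ceiling, which satisfies one of the alternatives. Satisfied.
  → Jurisdiction lies.
The Circuit Court of Harkstead:
  (a) The plaintiff resides in Tarbourne, not Harkstead. However, the amount in controversy is 69,500 dollars, which meets the $66,000 floor, so the 'unless' proviso supplies this condition. Satisfied.
  (b) The amount in controversy is 69,500 dollars, within the 75,000 dollars ceiling, so this disjunct is met. Condition met.
  (c) No contract (and hence no place of execution) is alleged. However, Talia Marchetti resides in Harkstead, so the 'unless' proviso supplies this condition. Met.
  (d) Talia Marchetti resides in Harkstead, which satisfies one of the alternatives. Met.
  → The court has jurisdiction.
The Provincial Court of Varrow:
  (a) The amount in controversy is 69,500 dollars, within the $75,000 ceiling — that alternative is enough. Condition met.
  (b) No defendant is a corporation. But the operative events occurred in Varrow, and the 'unless' clause therefore excuses the requirement. Met.
  (c) Talia Marchetti resides in Harkstead — that alternative is enough. Condition met.
  (d) The plaintiff resides in Tarbourne, which is not Varrow, so this disjunct is met. Satisfied.
  → Jurisdiction lies.
The Harkstead Court of Common Pleas:
  (a) Talia Marchetti resides in Harkstead. The exception is not triggered, since the defendants reside as follows — Halle Holtz in Tarbourne, Talia Marchetti in Harkstead — not all in Harkstead. Satisfied.
  (b) The plaintiff resides in Tarbourne, not Harkstead. But Talia Marchetti resides in Harkstead, and the 'unless' clause therefore excuses the requirement. Satisfied.
  (c) The claim is a property claim, not an employment claim. The carve-out does not apply: the property lies in Varrow, not Holdale. Condition met.
  (d) The plaintiff resides in Tarbourne, which is not Harkstead, which satisfies one of the alternatives. Satisfied.
  (e) The amount in controversy is $69,500, within the $72,000 ceiling, so one alternative holds. The carve-out does not apply: the plaintiff resides in Tarbourne, not Harkstead. Condition met.
  → The court has jurisdiction.
Courts with jurisdiction: the Zefmont Court of Common Pleas, the Circuit Court of Harkstead, the Provincial Court of Varrow, the Harkstead Court of Common Pleas — 4 in total.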